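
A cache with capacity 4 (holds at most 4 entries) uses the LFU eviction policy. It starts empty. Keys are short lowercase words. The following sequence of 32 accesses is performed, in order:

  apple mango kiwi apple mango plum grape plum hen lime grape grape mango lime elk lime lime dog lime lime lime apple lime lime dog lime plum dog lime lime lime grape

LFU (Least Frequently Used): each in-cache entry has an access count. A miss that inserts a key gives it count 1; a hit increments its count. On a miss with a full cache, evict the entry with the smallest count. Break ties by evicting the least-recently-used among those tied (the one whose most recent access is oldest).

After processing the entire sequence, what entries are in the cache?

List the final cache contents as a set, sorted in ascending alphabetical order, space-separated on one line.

LFU simulation (capacity=4):
  1. access apple: MISS. Cache: [apple(c=1)]
  2. access mango: MISS. Cache: [apple(c=1) mango(c=1)]
  3. access kiwi: MISS. Cache: [apple(c=1) mango(c=1) kiwi(c=1)]
  4. access apple: HIT, count now 2. Cache: [mango(c=1) kiwi(c=1) apple(c=2)]
  5. access mango: HIT, count now 2. Cache: [kiwi(c=1) apple(c=2) mango(c=2)]
  6. access plum: MISS. Cache: [kiwi(c=1) plum(c=1) apple(c=2) mango(c=2)]
  7. access grape: MISS, evict kiwi(c=1). Cache: [plum(c=1) grape(c=1) apple(c=2) mango(c=2)]
  8. access plum: HIT, count now 2. Cache: [grape(c=1) apple(c=2) mango(c=2) plum(c=2)]
  9. access hen: MISS, evict grape(c=1). Cache: [hen(c=1) apple(c=2) mango(c=2) plum(c=2)]
  10. access lime: MISS, evict hen(c=1). Cache: [lime(c=1) apple(c=2) mango(c=2) plum(c=2)]
  11. access grape: MISS, evict lime(c=1). Cache: [grape(c=1) apple(c=2) mango(c=2) plum(c=2)]
  12. access grape: HIT, count now 2. Cache: [apple(c=2) mango(c=2) plum(c=2) grape(c=2)]
  13. access mango: HIT, count now 3. Cache: [apple(c=2) plum(c=2) grape(c=2) mango(c=3)]
  14. access lime: MISS, evict apple(c=2). Cache: [lime(c=1) plum(c=2) grape(c=2) mango(c=3)]
  15. access elk: MISS, evict lime(c=1). Cache: [elk(c=1) plum(c=2) grape(c=2) mango(c=3)]
  16. access lime: MISS, evict elk(c=1). Cache: [lime(c=1) plum(c=2) grape(c=2) mango(c=3)]
  17. access lime: HIT, count now 2. Cache: [plum(c=2) grape(c=2) lime(c=2) mango(c=3)]
  18. access dog: MISS, evict plum(c=2). Cache: [dog(c=1) grape(c=2) lime(c=2) mango(c=3)]
  19. access lime: HIT, count now 3. Cache: [dog(c=1) grape(c=2) mango(c=3) lime(c=3)]
  20. access lime: HIT, count now 4. Cache: [dog(c=1) grape(c=2) mango(c=3) lime(c=4)]
  21. access lime: HIT, count now 5. Cache: [dog(c=1) grape(c=2) mango(c=3) lime(c=5)]
  22. access apple: MISS, evict dog(c=1). Cache: [apple(c=1) grape(c=2) mango(c=3) lime(c=5)]
  23. access lime: HIT, count now 6. Cache: [apple(c=1) grape(c=2) mango(c=3) lime(c=6)]
  24. access lime: HIT, count now 7. Cache: [apple(c=1) grape(c=2) mango(c=3) lime(c=7)]
  25. access dog: MISS, evict apple(c=1). Cache: [dog(c=1) grape(c=2) mango(c=3) lime(c=7)]
  26. access lime: HIT, count now 8. Cache: [dog(c=1) grape(c=2) mango(c=3) lime(c=8)]
  27. access plum: MISS, evict dog(c=1). Cache: [plum(c=1) grape(c=2) mango(c=3) lime(c=8)]
  28. access dog: MISS, evict plum(c=1). Cache: [dog(c=1) grape(c=2) mango(c=3) lime(c=8)]
  29. access lime: HIT, count now 9. Cache: [dog(c=1) grape(c=2) mango(c=3) lime(c=9)]
  30. access lime: HIT, count now 10. Cache: [dog(c=1) grape(c=2) mango(c=3) lime(c=10)]
  31. access lime: HIT, count now 11. Cache: [dog(c=1) grape(c=2) mango(c=3) lime(c=11)]
  32. access grape: HIT, count now 3. Cache: [dog(c=1) mango(c=3) grape(c=3) lime(c=11)]
Total: 16 hits, 16 misses, 12 evictions

Answer: dog grape lime mango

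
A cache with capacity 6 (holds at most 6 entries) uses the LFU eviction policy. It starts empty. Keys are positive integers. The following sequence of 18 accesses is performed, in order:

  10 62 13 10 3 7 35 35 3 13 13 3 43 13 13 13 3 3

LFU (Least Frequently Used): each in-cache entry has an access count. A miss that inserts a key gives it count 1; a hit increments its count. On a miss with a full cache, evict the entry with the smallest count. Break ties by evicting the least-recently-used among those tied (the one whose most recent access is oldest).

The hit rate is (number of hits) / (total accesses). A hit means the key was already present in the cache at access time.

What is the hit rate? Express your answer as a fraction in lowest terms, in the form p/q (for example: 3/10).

LFU simulation (capacity=6):
  1. access 10: MISS. Cache: [10(c=1)]
  2. access 62: MISS. Cache: [10(c=1) 62(c=1)]
  3. access 13: MISS. Cache: [10(c=1) 62(c=1) 13(c=1)]
  4. access 10: HIT, count now 2. Cache: [62(c=1) 13(c=1) 10(c=2)]
  5. access 3: MISS. Cache: [62(c=1) 13(c=1) 3(c=1) 10(c=2)]
  6. access 7: MISS. Cache: [62(c=1) 13(c=1) 3(c=1) 7(c=1) 10(c=2)]
  7. access 35: MISS. Cache: [62(c=1) 13(c=1) 3(c=1) 7(c=1) 35(c=1) 10(c=2)]
  8. access 35: HIT, count now 2. Cache: [62(c=1) 13(c=1) 3(c=1) 7(c=1) 10(c=2) 35(c=2)]
  9. access 3: HIT, count now 2. Cache: [62(c=1) 13(c=1) 7(c=1) 10(c=2) 35(c=2) 3(c=2)]
  10. access 13: HIT, count now 2. Cache: [62(c=1) 7(c=1) 10(c=2) 35(c=2) 3(c=2) 13(c=2)]
  11. access 13: HIT, count now 3. Cache: [62(c=1) 7(c=1) 10(c=2) 35(c=2) 3(c=2) 13(c=3)]
  12. access 3: HIT, count now 3. Cache: [62(c=1) 7(c=1) 10(c=2) 35(c=2) 13(c=3) 3(c=3)]
  13. access 43: MISS, evict 62(c=1). Cache: [7(c=1) 43(c=1) 10(c=2) 35(c=2) 13(c=3) 3(c=3)]
  14. access 13: HIT, count now 4. Cache: [7(c=1) 43(c=1) 10(c=2) 35(c=2) 3(c=3) 13(c=4)]
  15. access 13: HIT, count now 5. Cache: [7(c=1) 43(c=1) 10(c=2) 35(c=2) 3(c=3) 13(c=5)]
  16. access 13: HIT, count now 6. Cache: [7(c=1) 43(c=1) 10(c=2) 35(c=2) 3(c=3) 13(c=6)]
  17. access 3: HIT, count now 4. Cache: [7(c=1) 43(c=1) 10(c=2) 35(c=2) 3(c=4) 13(c=6)]
  18. access 3: HIT, count now 5. Cache: [7(c=1) 43(c=1) 10(c=2) 35(c=2) 3(c=5) 13(c=6)]
Total: 11 hits, 7 misses, 1 evictions

Hit rate = 11/18

Answer: 11/18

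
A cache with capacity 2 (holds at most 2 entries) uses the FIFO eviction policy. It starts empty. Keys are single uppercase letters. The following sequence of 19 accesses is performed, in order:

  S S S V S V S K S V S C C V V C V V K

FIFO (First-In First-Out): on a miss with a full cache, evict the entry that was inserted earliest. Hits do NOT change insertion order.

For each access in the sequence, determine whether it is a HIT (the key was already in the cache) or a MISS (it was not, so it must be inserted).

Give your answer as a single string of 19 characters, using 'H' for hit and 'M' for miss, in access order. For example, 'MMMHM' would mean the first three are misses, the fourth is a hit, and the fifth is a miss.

Answer: MHHMHHHMMMHMHHHHHHM

Derivation:
FIFO simulation (capacity=2):
  1. access S: MISS. Cache (old->new): [S]
  2. access S: HIT. Cache (old->new): [S]
  3. access S: HIT. Cache (old->new): [S]
  4. access V: MISS. Cache (old->new): [S V]
  5. access S: HIT. Cache (old->new): [S V]
  6. access V: HIT. Cache (old->new): [S V]
  7. access S: HIT. Cache (old->new): [S V]
  8. access K: MISS, evict S. Cache (old->new): [V K]
  9. access S: MISS, evict V. Cache (old->new): [K S]
  10. access V: MISS, evict K. Cache (old->new): [S V]
  11. access S: HIT. Cache (old->new): [S V]
  12. access C: MISS, evict S. Cache (old->new): [V C]
  13. access C: HIT. Cache (old->new): [V C]
  14. access V: HIT. Cache (old->new): [V C]
  15. access V: HIT. Cache (old->new): [V C]
  16. access C: HIT. Cache (old->new): [V C]
  17. access V: HIT. Cache (old->new): [V C]
  18. access V: HIT. Cache (old->new): [V C]
  19. access K: MISS, evict V. Cache (old->new): [C K]
Total: 12 hits, 7 misses, 5 evictions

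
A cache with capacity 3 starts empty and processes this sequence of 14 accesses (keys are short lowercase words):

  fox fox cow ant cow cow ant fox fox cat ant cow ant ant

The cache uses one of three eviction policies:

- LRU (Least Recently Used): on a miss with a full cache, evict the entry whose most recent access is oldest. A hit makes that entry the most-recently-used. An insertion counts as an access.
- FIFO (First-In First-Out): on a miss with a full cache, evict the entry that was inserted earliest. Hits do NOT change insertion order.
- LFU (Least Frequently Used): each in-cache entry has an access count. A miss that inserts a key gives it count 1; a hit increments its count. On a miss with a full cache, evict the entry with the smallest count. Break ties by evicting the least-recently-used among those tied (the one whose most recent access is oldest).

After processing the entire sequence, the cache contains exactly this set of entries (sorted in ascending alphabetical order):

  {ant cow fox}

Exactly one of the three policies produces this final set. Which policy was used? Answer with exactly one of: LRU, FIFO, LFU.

Simulating under each policy and comparing final sets:
  LRU: final set = {ant cat cow} -> differs
  FIFO: final set = {ant cat cow} -> differs
  LFU: final set = {ant cow fox} -> MATCHES target
Only LFU produces the target set.

Answer: LFU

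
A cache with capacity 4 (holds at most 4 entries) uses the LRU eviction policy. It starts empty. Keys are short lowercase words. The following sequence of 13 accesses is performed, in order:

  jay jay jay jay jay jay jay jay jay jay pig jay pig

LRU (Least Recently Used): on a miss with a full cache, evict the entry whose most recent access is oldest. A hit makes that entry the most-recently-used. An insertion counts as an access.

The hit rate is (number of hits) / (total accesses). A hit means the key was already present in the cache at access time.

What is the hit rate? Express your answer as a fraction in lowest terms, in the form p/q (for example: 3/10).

LRU simulation (capacity=4):
  1. access jay: MISS. Cache (LRU->MRU): [jay]
  2. access jay: HIT. Cache (LRU->MRU): [jay]
  3. access jay: HIT. Cache (LRU->MRU): [jay]
  4. access jay: HIT. Cache (LRU->MRU): [jay]
  5. access jay: HIT. Cache (LRU->MRU): [jay]
  6. access jay: HIT. Cache (LRU->MRU): [jay]
  7. access jay: HIT. Cache (LRU->MRU): [jay]
  8. access jay: HIT. Cache (LRU->MRU): [jay]
  9. access jay: HIT. Cache (LRU->MRU): [jay]
  10. access jay: HIT. Cache (LRU->MRU): [jay]
  11. access pig: MISS. Cache (LRU->MRU): [jay pig]
  12. access jay: HIT. Cache (LRU->MRU): [pig jay]
  13. access pig: HIT. Cache (LRU->MRU): [jay pig]
Total: 11 hits, 2 misses, 0 evictions

Hit rate = 11/13

Answer: 11/13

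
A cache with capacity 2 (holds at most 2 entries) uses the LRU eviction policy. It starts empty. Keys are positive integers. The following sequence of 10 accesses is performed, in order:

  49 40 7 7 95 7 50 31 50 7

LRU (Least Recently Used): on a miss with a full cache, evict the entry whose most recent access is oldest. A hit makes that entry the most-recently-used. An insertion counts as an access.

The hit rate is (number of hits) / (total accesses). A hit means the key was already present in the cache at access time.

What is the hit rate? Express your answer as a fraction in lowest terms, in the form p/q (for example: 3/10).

LRU simulation (capacity=2):
  1. access 49: MISS. Cache (LRU->MRU): [49]
  2. access 40: MISS. Cache (LRU->MRU): [49 40]
  3. access 7: MISS, evict 49. Cache (LRU->MRU): [40 7]
  4. access 7: HIT. Cache (LRU->MRU): [40 7]
  5. access 95: MISS, evict 40. Cache (LRU->MRU): [7 95]
  6. access 7: HIT. Cache (LRU->MRU): [95 7]
  7. access 50: MISS, evict 95. Cache (LRU->MRU): [7 50]
  8. access 31: MISS, evict 7. Cache (LRU->MRU): [50 31]
  9. access 50: HIT. Cache (LRU->MRU): [31 50]
  10. access 7: MISS, evict 31. Cache (LRU->MRU): [50 7]
Total: 3 hits, 7 misses, 5 evictions

Hit rate = 3/10

Answer: 3/10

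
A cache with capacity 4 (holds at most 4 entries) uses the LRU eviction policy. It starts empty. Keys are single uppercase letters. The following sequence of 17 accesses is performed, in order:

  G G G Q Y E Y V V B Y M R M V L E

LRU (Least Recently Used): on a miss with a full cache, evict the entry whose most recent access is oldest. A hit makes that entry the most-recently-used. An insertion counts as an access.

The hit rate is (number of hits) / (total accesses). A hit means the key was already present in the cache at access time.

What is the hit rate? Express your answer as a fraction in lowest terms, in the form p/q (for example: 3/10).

LRU simulation (capacity=4):
  1. access G: MISS. Cache (LRU->MRU): [G]
  2. access G: HIT. Cache (LRU->MRU): [G]
  3. access G: HIT. Cache (LRU->MRU): [G]
  4. access Q: MISS. Cache (LRU->MRU): [G Q]
  5. access Y: MISS. Cache (LRU->MRU): [G Q Y]
  6. access E: MISS. Cache (LRU->MRU): [G Q Y E]
  7. access Y: HIT. Cache (LRU->MRU): [G Q E Y]
  8. access V: MISS, evict G. Cache (LRU->MRU): [Q E Y V]
  9. access V: HIT. Cache (LRU->MRU): [Q E Y V]
  10. access B: MISS, evict Q. Cache (LRU->MRU): [E Y V B]
  11. access Y: HIT. Cache (LRU->MRU): [E V B Y]
  12. access M: MISS, evict E. Cache (LRU->MRU): [V B Y M]
  13. access R: MISS, evict V. Cache (LRU->MRU): [B Y M R]
  14. access M: HIT. Cache (LRU->MRU): [B Y R M]
  15. access V: MISS, evict B. Cache (LRU->MRU): [Y R M V]
  16. access L: MISS, evict Y. Cache (LRU->MRU): [R M V L]
  17. access E: MISS, evict R. Cache (LRU->MRU): [M V L E]
Total: 6 hits, 11 misses, 7 evictions

Hit rate = 6/17

Answer: 6/17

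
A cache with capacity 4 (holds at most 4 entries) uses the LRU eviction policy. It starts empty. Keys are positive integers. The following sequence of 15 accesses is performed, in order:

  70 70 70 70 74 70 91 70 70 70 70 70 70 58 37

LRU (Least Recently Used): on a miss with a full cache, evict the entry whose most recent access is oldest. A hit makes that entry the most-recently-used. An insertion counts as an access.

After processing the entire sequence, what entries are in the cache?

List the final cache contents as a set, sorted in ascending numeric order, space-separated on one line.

Answer: 37 58 70 91

Derivation:
LRU simulation (capacity=4):
  1. access 70: MISS. Cache (LRU->MRU): [70]
  2. access 70: HIT. Cache (LRU->MRU): [70]
  3. access 70: HIT. Cache (LRU->MRU): [70]
  4. access 70: HIT. Cache (LRU->MRU): [70]
  5. access 74: MISS. Cache (LRU->MRU): [70 74]
  6. access 70: HIT. Cache (LRU->MRU): [74 70]
  7. access 91: MISS. Cache (LRU->MRU): [74 70 91]
  8. access 70: HIT. Cache (LRU->MRU): [74 91 70]
  9. access 70: HIT. Cache (LRU->MRU): [74 91 70]
  10. access 70: HIT. Cache (LRU->MRU): [74 91 70]
  11. access 70: HIT. Cache (LRU->MRU): [74 91 70]
  12. access 70: HIT. Cache (LRU->MRU): [74 91 70]
  13. access 70: HIT. Cache (LRU->MRU): [74 91 70]
  14. access 58: MISS. Cache (LRU->MRU): [74 91 70 58]
  15. access 37: MISS, evict 74. Cache (LRU->MRU): [91 70 58 37]
Total: 10 hits, 5 misses, 1 evictions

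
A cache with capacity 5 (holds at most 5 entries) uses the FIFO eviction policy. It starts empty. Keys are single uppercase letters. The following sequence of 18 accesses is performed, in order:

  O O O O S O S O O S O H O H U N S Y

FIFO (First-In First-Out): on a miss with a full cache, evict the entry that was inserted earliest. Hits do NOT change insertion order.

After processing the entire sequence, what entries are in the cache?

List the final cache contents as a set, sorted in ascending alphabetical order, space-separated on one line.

Answer: H N S U Y

Derivation:
FIFO simulation (capacity=5):
  1. access O: MISS. Cache (old->new): [O]
  2. access O: HIT. Cache (old->new): [O]
  3. access O: HIT. Cache (old->new): [O]
  4. access O: HIT. Cache (old->new): [O]
  5. access S: MISS. Cache (old->new): [O S]
  6. access O: HIT. Cache (old->new): [O S]
  7. access S: HIT. Cache (old->new): [O S]
  8. access O: HIT. Cache (old->new): [O S]
  9. access O: HIT. Cache (old->new): [O S]
  10. access S: HIT. Cache (old->new): [O S]
  11. access O: HIT. Cache (old->new): [O S]
  12. access H: MISS. Cache (old->new): [O S H]
  13. access O: HIT. Cache (old->new): [O S H]
  14. access H: HIT. Cache (old->new): [O S H]
  15. access U: MISS. Cache (old->new): [O S H U]
  16. access N: MISS. Cache (old->new): [O S H U N]
  17. access S: HIT. Cache (old->new): [O S H U N]
  18. access Y: MISS, evict O. Cache (old->new): [S H U N Y]
Total: 12 hits, 6 misses, 1 evictions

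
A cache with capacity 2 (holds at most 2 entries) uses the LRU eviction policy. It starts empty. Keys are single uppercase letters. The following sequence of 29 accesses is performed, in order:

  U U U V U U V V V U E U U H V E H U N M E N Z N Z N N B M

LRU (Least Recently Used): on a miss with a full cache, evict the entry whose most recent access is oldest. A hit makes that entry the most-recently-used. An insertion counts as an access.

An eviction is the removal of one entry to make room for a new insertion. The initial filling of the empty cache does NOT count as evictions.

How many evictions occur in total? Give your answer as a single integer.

LRU simulation (capacity=2):
  1. access U: MISS. Cache (LRU->MRU): [U]
  2. access U: HIT. Cache (LRU->MRU): [U]
  3. access U: HIT. Cache (LRU->MRU): [U]
  4. access V: MISS. Cache (LRU->MRU): [U V]
  5. access U: HIT. Cache (LRU->MRU): [V U]
  6. access U: HIT. Cache (LRU->MRU): [V U]
  7. access V: HIT. Cache (LRU->MRU): [U V]
  8. access V: HIT. Cache (LRU->MRU): [U V]
  9. access V: HIT. Cache (LRU->MRU): [U V]
  10. access U: HIT. Cache (LRU->MRU): [V U]
  11. access E: MISS, evict V. Cache (LRU->MRU): [U E]
  12. access U: HIT. Cache (LRU->MRU): [E U]
  13. access U: HIT. Cache (LRU->MRU): [E U]
  14. access H: MISS, evict E. Cache (LRU->MRU): [U H]
  15. access V: MISS, evict U. Cache (LRU->MRU): [H V]
  16. access E: MISS, evict H. Cache (LRU->MRU): [V E]
  17. access H: MISS, evict V. Cache (LRU->MRU): [E H]
  18. access U: MISS, evict E. Cache (LRU->MRU): [H U]
  19. access N: MISS, evict H. Cache (LRU->MRU): [U N]
  20. access M: MISS, evict U. Cache (LRU->MRU): [N M]
  21. access E: MISS, evict N. Cache (LRU->MRU): [M E]
  22. access N: MISS, evict M. Cache (LRU->MRU): [E N]
  23. access Z: MISS, evict E. Cache (LRU->MRU): [N Z]
  24. access N: HIT. Cache (LRU->MRU): [Z N]
  25. access Z: HIT. Cache (LRU->MRU): [N Z]
  26. access N: HIT. Cache (LRU->MRU): [Z N]
  27. access N: HIT. Cache (LRU->MRU): [Z N]
  28. access B: MISS, evict Z. Cache (LRU->MRU): [N B]
  29. access M: MISS, evict N. Cache (LRU->MRU): [B M]
Total: 14 hits, 15 misses, 13 evictions

Answer: 13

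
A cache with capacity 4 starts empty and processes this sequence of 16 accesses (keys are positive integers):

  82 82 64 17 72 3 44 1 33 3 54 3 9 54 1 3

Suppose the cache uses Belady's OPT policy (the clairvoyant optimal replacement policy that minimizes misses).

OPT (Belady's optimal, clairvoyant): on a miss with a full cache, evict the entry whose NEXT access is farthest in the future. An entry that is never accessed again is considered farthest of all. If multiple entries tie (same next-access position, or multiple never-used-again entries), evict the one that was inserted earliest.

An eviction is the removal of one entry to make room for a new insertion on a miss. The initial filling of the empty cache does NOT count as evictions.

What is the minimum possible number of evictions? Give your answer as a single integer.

OPT (Belady) simulation (capacity=4):
  1. access 82: MISS. Cache: [82]
  2. access 82: HIT. Next use of 82: never. Cache: [82]
  3. access 64: MISS. Cache: [82 64]
  4. access 17: MISS. Cache: [82 64 17]
  5. access 72: MISS. Cache: [82 64 17 72]
  6. access 3: MISS, evict 82 (next use: never). Cache: [64 17 72 3]
  7. access 44: MISS, evict 64 (next use: never). Cache: [17 72 3 44]
  8. access 1: MISS, evict 17 (next use: never). Cache: [72 3 44 1]
  9. access 33: MISS, evict 72 (next use: never). Cache: [3 44 1 33]
  10. access 3: HIT. Next use of 3: step 12. Cache: [3 44 1 33]
  11. access 54: MISS, evict 44 (next use: never). Cache: [3 1 33 54]
  12. access 3: HIT. Next use of 3: step 16. Cache: [3 1 33 54]
  13. access 9: MISS, evict 33 (next use: never). Cache: [3 1 54 9]
  14. access 54: HIT. Next use of 54: never. Cache: [3 1 54 9]
  15. access 1: HIT. Next use of 1: never. Cache: [3 1 54 9]
  16. access 3: HIT. Next use of 3: never. Cache: [3 1 54 9]
Total: 6 hits, 10 misses, 6 evictions

Answer: 6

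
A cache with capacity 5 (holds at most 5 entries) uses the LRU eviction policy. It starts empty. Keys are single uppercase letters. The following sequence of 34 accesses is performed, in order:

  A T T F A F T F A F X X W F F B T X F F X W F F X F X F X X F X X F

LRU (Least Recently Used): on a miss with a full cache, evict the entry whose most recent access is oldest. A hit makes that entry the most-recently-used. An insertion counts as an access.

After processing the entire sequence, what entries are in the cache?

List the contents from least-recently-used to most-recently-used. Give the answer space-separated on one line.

Answer: B T W X F

Derivation:
LRU simulation (capacity=5):
  1. access A: MISS. Cache (LRU->MRU): [A]
  2. access T: MISS. Cache (LRU->MRU): [A T]
  3. access T: HIT. Cache (LRU->MRU): [A T]
  4. access F: MISS. Cache (LRU->MRU): [A T F]
  5. access A: HIT. Cache (LRU->MRU): [T F A]
  6. access F: HIT. Cache (LRU->MRU): [T A F]
  7. access T: HIT. Cache (LRU->MRU): [A F T]
  8. access F: HIT. Cache (LRU->MRU): [A T F]
  9. access A: HIT. Cache (LRU->MRU): [T F A]
  10. access F: HIT. Cache (LRU->MRU): [T A F]
  11. access X: MISS. Cache (LRU->MRU): [T A F X]
  12. access X: HIT. Cache (LRU->MRU): [T A F X]
  13. access W: MISS. Cache (LRU->MRU): [T A F X W]
  14. access F: HIT. Cache (LRU->MRU): [T A X W F]
  15. access F: HIT. Cache (LRU->MRU): [T A X W F]
  16. access B: MISS, evict T. Cache (LRU->MRU): [A X W F B]
  17. access T: MISS, evict A. Cache (LRU->MRU): [X W F B T]
  18. access X: HIT. Cache (LRU->MRU): [W F B T X]
  19. access F: HIT. Cache (LRU->MRU): [W B T X F]
  20. access F: HIT. Cache (LRU->MRU): [W B T X F]
  21. access X: HIT. Cache (LRU->MRU): [W B T F X]
  22. access W: HIT. Cache (LRU->MRU): [B T F X W]
  23. access F: HIT. Cache (LRU->MRU): [B T X W F]
  24. access F: HIT. Cache (LRU->MRU): [B T X W F]
  25. access X: HIT. Cache (LRU->MRU): [B T W F X]
  26. access F: HIT. Cache (LRU->MRU): [B T W X F]
  27. access X: HIT. Cache (LRU->MRU): [B T W F X]
  28. access F: HIT. Cache (LRU->MRU): [B T W X F]
  29. access X: HIT. Cache (LRU->MRU): [B T W F X]
  30. access X: HIT. Cache (LRU->MRU): [B T W F X]
  31. access F: HIT. Cache (LRU->MRU): [B T W X F]
  32. access X: HIT. Cache (LRU->MRU): [B T W F X]
  33. access X: HIT. Cache (LRU->MRU): [B T W F X]
  34. access F: HIT. Cache (LRU->MRU): [B T W X F]
Total: 27 hits, 7 misses, 2 evictions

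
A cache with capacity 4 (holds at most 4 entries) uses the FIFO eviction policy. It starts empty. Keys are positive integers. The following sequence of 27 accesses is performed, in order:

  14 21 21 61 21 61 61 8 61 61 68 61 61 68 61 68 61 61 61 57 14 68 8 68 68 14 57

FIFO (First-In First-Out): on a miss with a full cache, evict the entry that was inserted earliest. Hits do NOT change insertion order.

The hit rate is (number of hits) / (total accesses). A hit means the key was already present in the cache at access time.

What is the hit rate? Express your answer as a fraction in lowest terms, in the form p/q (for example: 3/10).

FIFO simulation (capacity=4):
  1. access 14: MISS. Cache (old->new): [14]
  2. access 21: MISS. Cache (old->new): [14 21]
  3. access 21: HIT. Cache (old->new): [14 21]
  4. access 61: MISS. Cache (old->new): [14 21 61]
  5. access 21: HIT. Cache (old->new): [14 21 61]
  6. access 61: HIT. Cache (old->new): [14 21 61]
  7. access 61: HIT. Cache (old->new): [14 21 61]
  8. access 8: MISS. Cache (old->new): [14 21 61 8]
  9. access 61: HIT. Cache (old->new): [14 21 61 8]
  10. access 61: HIT. Cache (old->new): [14 21 61 8]
  11. access 68: MISS, evict 14. Cache (old->new): [21 61 8 68]
  12. access 61: HIT. Cache (old->new): [21 61 8 68]
  13. access 61: HIT. Cache (old->new): [21 61 8 68]
  14. access 68: HIT. Cache (old->new): [21 61 8 68]
  15. access 61: HIT. Cache (old->new): [21 61 8 68]
  16. access 68: HIT. Cache (old->new): [21 61 8 68]
  17. access 61: HIT. Cache (old->new): [21 61 8 68]
  18. access 61: HIT. Cache (old->new): [21 61 8 68]
  19. access 61: HIT. Cache (old->new): [21 61 8 68]
  20. access 57: MISS, evict 21. Cache (old->new): [61 8 68 57]
  21. access 14: MISS, evict 61. Cache (old->new): [8 68 57 14]
  22. access 68: HIT. Cache (old->new): [8 68 57 14]
  23. access 8: HIT. Cache (old->new): [8 68 57 14]
  24. access 68: HIT. Cache (old->new): [8 68 57 14]
  25. access 68: HIT. Cache (old->new): [8 68 57 14]
  26. access 14: HIT. Cache (old->new): [8 68 57 14]
  27. access 57: HIT. Cache (old->new): [8 68 57 14]
Total: 20 hits, 7 misses, 3 evictions

Hit rate = 20/27

Answer: 20/27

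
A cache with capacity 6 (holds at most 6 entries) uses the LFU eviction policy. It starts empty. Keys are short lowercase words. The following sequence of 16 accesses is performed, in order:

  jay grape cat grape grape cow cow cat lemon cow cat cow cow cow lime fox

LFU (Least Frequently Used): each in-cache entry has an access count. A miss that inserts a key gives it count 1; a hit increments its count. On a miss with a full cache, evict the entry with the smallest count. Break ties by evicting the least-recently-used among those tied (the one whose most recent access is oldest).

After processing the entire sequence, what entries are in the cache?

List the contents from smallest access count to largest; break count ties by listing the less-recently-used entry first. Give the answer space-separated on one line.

Answer: lemon lime fox grape cat cow

Derivation:
LFU simulation (capacity=6):
  1. access jay: MISS. Cache: [jay(c=1)]
  2. access grape: MISS. Cache: [jay(c=1) grape(c=1)]
  3. access cat: MISS. Cache: [jay(c=1) grape(c=1) cat(c=1)]
  4. access grape: HIT, count now 2. Cache: [jay(c=1) cat(c=1) grape(c=2)]
  5. access grape: HIT, count now 3. Cache: [jay(c=1) cat(c=1) grape(c=3)]
  6. access cow: MISS. Cache: [jay(c=1) cat(c=1) cow(c=1) grape(c=3)]
  7. access cow: HIT, count now 2. Cache: [jay(c=1) cat(c=1) cow(c=2) grape(c=3)]
  8. access cat: HIT, count now 2. Cache: [jay(c=1) cow(c=2) cat(c=2) grape(c=3)]
  9. access lemon: MISS. Cache: [jay(c=1) lemon(c=1) cow(c=2) cat(c=2) grape(c=3)]
  10. access cow: HIT, count now 3. Cache: [jay(c=1) lemon(c=1) cat(c=2) grape(c=3) cow(c=3)]
  11. access cat: HIT, count now 3. Cache: [jay(c=1) lemon(c=1) grape(c=3) cow(c=3) cat(c=3)]
  12. access cow: HIT, count now 4. Cache: [jay(c=1) lemon(c=1) grape(c=3) cat(c=3) cow(c=4)]
  13. access cow: HIT, count now 5. Cache: [jay(c=1) lemon(c=1) grape(c=3) cat(c=3) cow(c=5)]
  14. access cow: HIT, count now 6. Cache: [jay(c=1) lemon(c=1) grape(c=3) cat(c=3) cow(c=6)]
  15. access lime: MISS. Cache: [jay(c=1) lemon(c=1) lime(c=1) grape(c=3) cat(c=3) cow(c=6)]
  16. access fox: MISS, evict jay(c=1). Cache: [lemon(c=1) lime(c=1) fox(c=1) grape(c=3) cat(c=3) cow(c=6)]
Total: 9 hits, 7 misses, 1 evictions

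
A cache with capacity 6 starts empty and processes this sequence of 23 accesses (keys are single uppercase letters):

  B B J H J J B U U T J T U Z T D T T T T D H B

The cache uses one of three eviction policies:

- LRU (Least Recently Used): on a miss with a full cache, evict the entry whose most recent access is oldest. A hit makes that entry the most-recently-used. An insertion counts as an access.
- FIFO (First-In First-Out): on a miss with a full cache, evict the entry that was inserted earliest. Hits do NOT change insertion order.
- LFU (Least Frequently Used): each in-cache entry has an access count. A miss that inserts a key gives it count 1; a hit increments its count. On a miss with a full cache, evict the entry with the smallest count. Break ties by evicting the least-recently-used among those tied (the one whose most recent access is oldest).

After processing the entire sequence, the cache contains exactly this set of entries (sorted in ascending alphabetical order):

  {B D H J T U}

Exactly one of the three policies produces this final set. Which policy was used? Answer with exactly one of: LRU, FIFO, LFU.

Simulating under each policy and comparing final sets:
  LRU: final set = {B D H T U Z} -> differs
  FIFO: final set = {B D H T U Z} -> differs
  LFU: final set = {B D H J T U} -> MATCHES target
Only LFU produces the target set.

Answer: LFU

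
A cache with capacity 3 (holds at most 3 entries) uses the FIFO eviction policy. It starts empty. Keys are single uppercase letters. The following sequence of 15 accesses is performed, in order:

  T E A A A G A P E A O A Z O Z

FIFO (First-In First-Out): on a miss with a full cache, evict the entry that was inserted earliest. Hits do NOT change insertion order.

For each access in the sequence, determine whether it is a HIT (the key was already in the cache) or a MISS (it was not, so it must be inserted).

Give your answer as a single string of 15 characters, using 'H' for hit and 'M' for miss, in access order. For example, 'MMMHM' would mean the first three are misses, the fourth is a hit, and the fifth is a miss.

Answer: MMMHHMHMMMMHMHH

Derivation:
FIFO simulation (capacity=3):
  1. access T: MISS. Cache (old->new): [T]
  2. access E: MISS. Cache (old->new): [T E]
  3. access A: MISS. Cache (old->new): [T E A]
  4. access A: HIT. Cache (old->new): [T E A]
  5. access A: HIT. Cache (old->new): [T E A]
  6. access G: MISS, evict T. Cache (old->new): [E A G]
  7. access A: HIT. Cache (old->new): [E A G]
  8. access P: MISS, evict E. Cache (old->new): [A G P]
  9. access E: MISS, evict A. Cache (old->new): [G P E]
  10. access A: MISS, evict G. Cache (old->new): [P E A]
  11. access O: MISS, evict P. Cache (old->new): [E A O]
  12. access A: HIT. Cache (old->new): [E A O]
  13. access Z: MISS, evict E. Cache (old->new): [A O Z]
  14. access O: HIT. Cache (old->new): [A O Z]
  15. access Z: HIT. Cache (old->new): [A O Z]
Total: 6 hits, 9 misses, 6 evictions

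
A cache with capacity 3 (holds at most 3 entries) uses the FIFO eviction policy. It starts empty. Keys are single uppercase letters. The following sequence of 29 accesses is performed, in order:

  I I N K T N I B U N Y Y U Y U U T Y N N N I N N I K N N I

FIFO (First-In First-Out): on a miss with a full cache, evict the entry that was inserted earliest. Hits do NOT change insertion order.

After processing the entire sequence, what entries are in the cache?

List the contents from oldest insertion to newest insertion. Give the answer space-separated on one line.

Answer: I N K

Derivation:
FIFO simulation (capacity=3):
  1. access I: MISS. Cache (old->new): [I]
  2. access I: HIT. Cache (old->new): [I]
  3. access N: MISS. Cache (old->new): [I N]
  4. access K: MISS. Cache (old->new): [I N K]
  5. access T: MISS, evict I. Cache (old->new): [N K T]
  6. access N: HIT. Cache (old->new): [N K T]
  7. access I: MISS, evict N. Cache (old->new): [K T I]
  8. access B: MISS, evict K. Cache (old->new): [T I B]
  9. access U: MISS, evict T. Cache (old->new): [I B U]
  10. access N: MISS, evict I. Cache (old->new): [B U N]
  11. access Y: MISS, evict B. Cache (old->new): [U N Y]
  12. access Y: HIT. Cache (old->new): [U N Y]
  13. access U: HIT. Cache (old->new): [U N Y]
  14. access Y: HIT. Cache (old->new): [U N Y]
  15. access U: HIT. Cache (old->new): [U N Y]
  16. access U: HIT. Cache (old->new): [U N Y]
  17. access T: MISS, evict U. Cache (old->new): [N Y T]
  18. access Y: HIT. Cache (old->new): [N Y T]
  19. access N: HIT. Cache (old->new): [N Y T]
  20. access N: HIT. Cache (old->new): [N Y T]
  21. access N: HIT. Cache (old->new): [N Y T]
  22. access I: MISS, evict N. Cache (old->new): [Y T I]
  23. access N: MISS, evict Y. Cache (old->new): [T I N]
  24. access N: HIT. Cache (old->new): [T I N]
  25. access I: HIT. Cache (old->new): [T I N]
  26. access K: MISS, evict T. Cache (old->new): [I N K]
  27. access N: HIT. Cache (old->new): [I N K]
  28. access N: HIT. Cache (old->new): [I N K]
  29. access I: HIT. Cache (old->new): [I N K]
Total: 16 hits, 13 misses, 10 evictions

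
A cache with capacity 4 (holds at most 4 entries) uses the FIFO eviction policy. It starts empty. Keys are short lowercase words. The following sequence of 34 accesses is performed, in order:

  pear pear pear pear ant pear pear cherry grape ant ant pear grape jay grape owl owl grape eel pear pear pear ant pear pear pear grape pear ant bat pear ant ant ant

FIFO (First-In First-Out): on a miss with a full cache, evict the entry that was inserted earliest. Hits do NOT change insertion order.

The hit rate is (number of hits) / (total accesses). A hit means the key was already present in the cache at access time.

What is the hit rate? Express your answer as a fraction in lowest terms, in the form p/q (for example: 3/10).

Answer: 23/34

Derivation:
FIFO simulation (capacity=4):
  1. access pear: MISS. Cache (old->new): [pear]
  2. access pear: HIT. Cache (old->new): [pear]
  3. access pear: HIT. Cache (old->new): [pear]
  4. access pear: HIT. Cache (old->new): [pear]
  5. access ant: MISS. Cache (old->new): [pear ant]
  6. access pear: HIT. Cache (old->new): [pear ant]
  7. access pear: HIT. Cache (old->new): [pear ant]
  8. access cherry: MISS. Cache (old->new): [pear ant cherry]
  9. access grape: MISS. Cache (old->new): [pear ant cherry grape]
  10. access ant: HIT. Cache (old->new): [pear ant cherry grape]
  11. access ant: HIT. Cache (old->new): [pear ant cherry grape]
  12. access pear: HIT. Cache (old->new): [pear ant cherry grape]
  13. access grape: HIT. Cache (old->new): [pear ant cherry grape]
  14. access jay: MISS, evict pear. Cache (old->new): [ant cherry grape jay]
  15. access grape: HIT. Cache (old->new): [ant cherry grape jay]
  16. access owl: MISS, evict ant. Cache (old->new): [cherry grape jay owl]
  17. access owl: HIT. Cache (old->new): [cherry grape jay owl]
  18. access grape: HIT. Cache (old->new): [cherry grape jay owl]
  19. access eel: MISS, evict cherry. Cache (old->new): [grape jay owl eel]
  20. access pear: MISS, evict grape. Cache (old->new): [jay owl eel pear]
  21. access pear: HIT. Cache (old->new): [jay owl eel pear]
  22. access pear: HIT. Cache (old->new): [jay owl eel pear]
  23. access ant: MISS, evict jay. Cache (old->new): [owl eel pear ant]
  24. access pear: HIT. Cache (old->new): [owl eel pear ant]
  25. access pear: HIT. Cache (old->new): [owl eel pear ant]
  26. access pear: HIT. Cache (old->new): [owl eel pear ant]
  27. access grape: MISS, evict owl. Cache (old->new): [eel pear ant grape]
  28. access pear: HIT. Cache (old->new): [eel pear ant grape]
  29. access ant: HIT. Cache (old->new): [eel pear ant grape]
  30. access bat: MISS, evict eel. Cache (old->new): [pear ant grape bat]
  31. access pear: HIT. Cache (old->new): [pear ant grape bat]
  32. access ant: HIT. Cache (old->new): [pear ant grape bat]
  33. access ant: HIT. Cache (old->new): [pear ant grape bat]
  34. access ant: HIT. Cache (old->new): [pear ant grape bat]
Total: 23 hits, 11 misses, 7 evictions

Hit rate = 23/34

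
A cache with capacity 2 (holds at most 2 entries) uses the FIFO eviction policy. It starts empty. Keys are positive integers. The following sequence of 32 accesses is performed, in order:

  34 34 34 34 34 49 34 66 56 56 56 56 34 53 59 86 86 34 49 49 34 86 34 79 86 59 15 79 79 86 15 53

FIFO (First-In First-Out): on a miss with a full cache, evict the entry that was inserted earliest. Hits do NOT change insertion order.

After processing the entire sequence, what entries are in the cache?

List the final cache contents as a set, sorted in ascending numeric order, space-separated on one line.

FIFO simulation (capacity=2):
  1. access 34: MISS. Cache (old->new): [34]
  2. access 34: HIT. Cache (old->new): [34]
  3. access 34: HIT. Cache (old->new): [34]
  4. access 34: HIT. Cache (old->new): [34]
  5. access 34: HIT. Cache (old->new): [34]
  6. access 49: MISS. Cache (old->new): [34 49]
  7. access 34: HIT. Cache (old->new): [34 49]
  8. access 66: MISS, evict 34. Cache (old->new): [49 66]
  9. access 56: MISS, evict 49. Cache (old->new): [66 56]
  10. access 56: HIT. Cache (old->new): [66 56]
  11. access 56: HIT. Cache (old->new): [66 56]
  12. access 56: HIT. Cache (old->new): [66 56]
  13. access 34: MISS, evict 66. Cache (old->new): [56 34]
  14. access 53: MISS, evict 56. Cache (old->new): [34 53]
  15. access 59: MISS, evict 34. Cache (old->new): [53 59]
  16. access 86: MISS, evict 53. Cache (old->new): [59 86]
  17. access 86: HIT. Cache (old->new): [59 86]
  18. access 34: MISS, evict 59. Cache (old->new): [86 34]
  19. access 49: MISS, evict 86. Cache (old->new): [34 49]
  20. access 49: HIT. Cache (old->new): [34 49]
  21. access 34: HIT. Cache (old->new): [34 49]
  22. access 86: MISS, evict 34. Cache (old->new): [49 86]
  23. access 34: MISS, evict 49. Cache (old->new): [86 34]
  24. access 79: MISS, evict 86. Cache (old->new): [34 79]
  25. access 86: MISS, evict 34. Cache (old->new): [79 86]
  26. access 59: MISS, evict 79. Cache (old->new): [86 59]
  27. access 15: MISS, evict 86. Cache (old->new): [59 15]
  28. access 79: MISS, evict 59. Cache (old->new): [15 79]
  29. access 79: HIT. Cache (old->new): [15 79]
  30. access 86: MISS, evict 15. Cache (old->new): [79 86]
  31. access 15: MISS, evict 79. Cache (old->new): [86 15]
  32. access 53: MISS, evict 86. Cache (old->new): [15 53]
Total: 12 hits, 20 misses, 18 evictions

Answer: 15 53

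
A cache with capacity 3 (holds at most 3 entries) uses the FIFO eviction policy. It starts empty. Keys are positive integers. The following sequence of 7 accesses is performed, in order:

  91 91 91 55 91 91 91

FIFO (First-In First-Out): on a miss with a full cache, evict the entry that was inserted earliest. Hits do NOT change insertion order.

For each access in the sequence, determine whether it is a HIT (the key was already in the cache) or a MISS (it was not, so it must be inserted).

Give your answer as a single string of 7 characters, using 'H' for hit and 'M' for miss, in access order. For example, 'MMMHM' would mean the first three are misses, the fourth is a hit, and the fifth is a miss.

Answer: MHHMHHH

Derivation:
FIFO simulation (capacity=3):
  1. access 91: MISS. Cache (old->new): [91]
  2. access 91: HIT. Cache (old->new): [91]
  3. access 91: HIT. Cache (old->new): [91]
  4. access 55: MISS. Cache (old->new): [91 55]
  5. access 91: HIT. Cache (old->new): [91 55]
  6. access 91: HIT. Cache (old->new): [91 55]
  7. access 91: HIT. Cache (old->new): [91 55]
Total: 5 hits, 2 misses, 0 evictions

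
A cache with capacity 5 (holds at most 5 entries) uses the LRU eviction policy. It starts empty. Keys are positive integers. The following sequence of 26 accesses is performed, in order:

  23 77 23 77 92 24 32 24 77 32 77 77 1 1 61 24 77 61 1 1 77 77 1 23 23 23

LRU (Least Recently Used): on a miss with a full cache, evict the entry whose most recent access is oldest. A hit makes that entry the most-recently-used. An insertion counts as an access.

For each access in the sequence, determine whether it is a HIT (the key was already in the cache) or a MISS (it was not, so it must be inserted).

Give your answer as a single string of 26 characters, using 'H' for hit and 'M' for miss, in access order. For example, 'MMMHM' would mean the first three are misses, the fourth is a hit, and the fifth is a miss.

LRU simulation (capacity=5):
  1. access 23: MISS. Cache (LRU->MRU): [23]
  2. access 77: MISS. Cache (LRU->MRU): [23 77]
  3. access 23: HIT. Cache (LRU->MRU): [77 23]
  4. access 77: HIT. Cache (LRU->MRU): [23 77]
  5. access 92: MISS. Cache (LRU->MRU): [23 77 92]
  6. access 24: MISS. Cache (LRU->MRU): [23 77 92 24]
  7. access 32: MISS. Cache (LRU->MRU): [23 77 92 24 32]
  8. access 24: HIT. Cache (LRU->MRU): [23 77 92 32 24]
  9. access 77: HIT. Cache (LRU->MRU): [23 92 32 24 77]
  10. access 32: HIT. Cache (LRU->MRU): [23 92 24 77 32]
  11. access 77: HIT. Cache (LRU->MRU): [23 92 24 32 77]
  12. access 77: HIT. Cache (LRU->MRU): [23 92 24 32 77]
  13. access 1: MISS, evict 23. Cache (LRU->MRU): [92 24 32 77 1]
  14. access 1: HIT. Cache (LRU->MRU): [92 24 32 77 1]
  15. access 61: MISS, evict 92. Cache (LRU->MRU): [24 32 77 1 61]
  16. access 24: HIT. Cache (LRU->MRU): [32 77 1 61 24]
  17. access 77: HIT. Cache (LRU->MRU): [32 1 61 24 77]
  18. access 61: HIT. Cache (LRU->MRU): [32 1 24 77 61]
  19. access 1: HIT. Cache (LRU->MRU): [32 24 77 61 1]
  20. access 1: HIT. Cache (LRU->MRU): [32 24 77 61 1]
  21. access 77: HIT. Cache (LRU->MRU): [32 24 61 1 77]
  22. access 77: HIT. Cache (LRU->MRU): [32 24 61 1 77]
  23. access 1: HIT. Cache (LRU->MRU): [32 24 61 77 1]
  24. access 23: MISS, evict 32. Cache (LRU->MRU): [24 61 77 1 23]
  25. access 23: HIT. Cache (LRU->MRU): [24 61 77 1 23]
  26. access 23: HIT. Cache (LRU->MRU): [24 61 77 1 23]
Total: 18 hits, 8 misses, 3 evictions

Answer: MMHHMMMHHHHHMHMHHHHHHHHMHH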